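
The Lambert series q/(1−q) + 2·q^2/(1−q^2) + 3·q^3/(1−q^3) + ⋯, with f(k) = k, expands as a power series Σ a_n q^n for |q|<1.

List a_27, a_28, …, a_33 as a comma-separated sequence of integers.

[q^27] f(27)=27,f(9)=9,f(3)=3,f(1)=1 ⇒ 40
[q^28] f(1)=1,f(2)=2,f(4)=4,f(7)=7,f(14)=14,f(28)=28 ⇒ 56
[q^29] f(1)=1,f(29)=29 ⇒ 30
q^30  k|30↦f(k): 1:1 2:2 3:3 5:5 6:6 10:10 15:15 30:30  a_30=72
q^31  k|31↦f(k): 1:1 31:31  a_31=32
q^32  k|32↦f(k): 32:32 16:16 8:8 4:4 2:2 1:1  a_32=63
[q^33] f(1)=1,f(3)=3,f(11)=11,f(33)=33 ⇒ 48

40, 56, 30, 72, 32, 63, 48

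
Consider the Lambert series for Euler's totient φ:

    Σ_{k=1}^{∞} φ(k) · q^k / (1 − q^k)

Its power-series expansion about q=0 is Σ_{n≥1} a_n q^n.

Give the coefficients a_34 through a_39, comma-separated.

q^34  k|34↦φ(k): 34:16 17:16 2:1 1:1  a_34=34
n=35: 35·1 7·5 5·7 1·35  φ→[24+6+4+1]=35
n=36: 1·36 2·18 3·12 4·9 6·6 9·4 12·3 18·2 36·1  φ→[1+1+2+2+2+6+4+6+12]=36
n=37: 1·37 37·1  φ→[1+36]=37
d|38:{1,2,19,38}  Σφ=1+1+18+18=38
[q^39] φ(39)=24,φ(13)=12,φ(3)=2,φ(1)=1 ⇒ 39

34, 35, 36, 37, 38, 39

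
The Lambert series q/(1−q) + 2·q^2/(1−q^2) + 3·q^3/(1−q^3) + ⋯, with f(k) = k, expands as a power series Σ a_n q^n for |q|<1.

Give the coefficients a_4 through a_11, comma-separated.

7, 6, 12, 8, 15, 13, 18, 12

q^4  k|4↦f(k): 4:4 2:2 1:1  a_4=7
q^5  k|5↦f(k): 1:1 5:5  a_5=6
q^6  k|6↦f(k): 1:1 2:2 3:3 6:6  a_6=12
[q^7] f(1)=1,f(7)=7 ⇒ 8
q^8  k|8↦f(k): 8:8 4:4 2:2 1:1  a_8=15
q^9  k|9↦f(k): 9:9 3:3 1:1  a_9=13
[q^10] f(1)=1,f(2)=2,f(5)=5,f(10)=10 ⇒ 18
[q^11] f(1)=1,f(11)=11 ⇒ 12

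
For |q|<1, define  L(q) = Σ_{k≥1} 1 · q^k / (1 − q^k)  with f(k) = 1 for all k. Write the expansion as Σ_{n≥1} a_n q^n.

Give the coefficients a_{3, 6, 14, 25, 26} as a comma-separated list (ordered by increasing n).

[q^3] f(3)=1,f(1)=1 ⇒ 2
d|6:{1,2,3,6}  Σf=1+1+1+1=4
q^14  k|14↦f(k): 1:1 2:1 7:1 14:1  a_14=4
q^25  k|25↦f(k): 25:1 5:1 1:1  a_25=3
[q^26] f(1)=1,f(2)=1,f(13)=1,f(26)=1 ⇒ 4

2, 4, 4, 3, 4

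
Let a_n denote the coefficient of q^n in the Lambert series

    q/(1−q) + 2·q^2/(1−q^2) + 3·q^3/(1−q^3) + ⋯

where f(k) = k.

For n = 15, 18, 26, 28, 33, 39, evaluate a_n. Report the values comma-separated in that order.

d|15:{15,5,3,1}  Σf=15+5+3+1=24
[q^18] f(18)=18,f(9)=9,f(6)=6,f(3)=3,f(2)=2,f(1)=1 ⇒ 39
n=26: 1·26 2·13 13·2 26·1  f→[1+2+13+26]=42
[q^28] f(28)=28,f(14)=14,f(7)=7,f(4)=4,f(2)=2,f(1)=1 ⇒ 56
[q^33] f(1)=1,f(3)=3,f(11)=11,f(33)=33 ⇒ 48
q^39  k|39↦f(k): 1:1 3:3 13:13 39:39  a_39=56

24, 39, 42, 56, 48, 56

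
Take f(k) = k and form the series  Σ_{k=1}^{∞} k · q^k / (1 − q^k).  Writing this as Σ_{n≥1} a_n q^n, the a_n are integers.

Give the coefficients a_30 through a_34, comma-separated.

d|30:{1,2,3,5,6,10,15,30}  Σf=1+2+3+5+6+10+15+30=72
q^31  k|31↦f(k): 1:1 31:31  a_31=32
[q^32] f(1)=1,f(2)=2,f(4)=4,f(8)=8,f(16)=16,f(32)=32 ⇒ 63
q^33  k|33↦f(k): 1:1 3:3 11:11 33:33  a_33=48
n=34: 1·34 2·17 17·2 34·1  f→[1+2+17+34]=54

72, 32, 63, 48, 54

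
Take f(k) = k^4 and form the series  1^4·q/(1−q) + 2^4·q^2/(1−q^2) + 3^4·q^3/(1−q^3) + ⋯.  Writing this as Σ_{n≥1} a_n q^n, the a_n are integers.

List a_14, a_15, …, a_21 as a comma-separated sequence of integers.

q^14  k|14↦f(k): 14:38416 7:2401 2:16 1:1  a_14=40834
n=15: 15·1 5·3 3·5 1·15  f→[50625+625+81+1]=51332
n=16: 16·1 8·2 4·4 2·8 1·16  f→[65536+4096+256+16+1]=69905
[q^17] f(17)=83521,f(1)=1 ⇒ 83522
d|18:{18,9,6,3,2,1}  Σf=104976+6561+1296+81+16+1=112931
q^19  k|19↦f(k): 19:130321 1:1  a_19=130322
[q^20] f(1)=1,f(2)=16,f(4)=256,f(5)=625,f(10)=10000,f(20)=160000 ⇒ 170898
d|21:{1,3,7,21}  Σf=1+81+2401+194481=196964

40834, 51332, 69905, 83522, 112931, 130322, 170898, 196964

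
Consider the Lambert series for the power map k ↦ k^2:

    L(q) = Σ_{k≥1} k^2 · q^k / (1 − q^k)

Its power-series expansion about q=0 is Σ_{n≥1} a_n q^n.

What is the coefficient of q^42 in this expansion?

a_42 = 2500

q^42  k|42↦f(k): 42:1764 21:441 14:196 7:49 6:36 3:9 2:4 1:1  a_42=2500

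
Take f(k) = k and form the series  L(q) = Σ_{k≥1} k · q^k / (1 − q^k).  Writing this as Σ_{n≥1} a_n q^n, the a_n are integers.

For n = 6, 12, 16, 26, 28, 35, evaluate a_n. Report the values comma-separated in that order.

12, 28, 31, 42, 56, 48

q^6  k|6↦f(k): 6:6 3:3 2:2 1:1  a_6=12
d|12:{12,6,4,3,2,1}  Σf=12+6+4+3+2+1=28
d|16:{16,8,4,2,1}  Σf=16+8+4+2+1=31
[q^26] f(1)=1,f(2)=2,f(13)=13,f(26)=26 ⇒ 42
n=28: 1·28 2·14 4·7 7·4 14·2 28·1  f→[1+2+4+7+14+28]=56
q^35  k|35↦f(k): 35:35 7:7 5:5 1:1  a_35=48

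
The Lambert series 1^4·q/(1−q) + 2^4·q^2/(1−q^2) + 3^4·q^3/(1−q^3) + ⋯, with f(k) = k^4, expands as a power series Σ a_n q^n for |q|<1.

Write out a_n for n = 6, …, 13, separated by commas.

1394, 2402, 4369, 6643, 10642, 14642, 22386, 28562

d|6:{6,3,2,1}  Σf=1296+81+16+1=1394
n=7: 1·7 7·1  f→[1+2401]=2402
[q^8] f(8)=4096,f(4)=256,f(2)=16,f(1)=1 ⇒ 4369
q^9  k|9↦f(k): 9:6561 3:81 1:1  a_9=6643
d|10:{1,2,5,10}  Σf=1+16+625+10000=10642
q^11  k|11↦f(k): 11:14641 1:1  a_11=14642
n=12: 12·1 6·2 4·3 3·4 2·6 1·12  f→[20736+1296+256+81+16+1]=22386
q^13  k|13↦f(k): 13:28561 1:1  a_13=28562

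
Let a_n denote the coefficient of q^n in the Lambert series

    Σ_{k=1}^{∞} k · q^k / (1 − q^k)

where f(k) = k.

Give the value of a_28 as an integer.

a_28 = 56

d|28:{1,2,4,7,14,28}  Σf=1+2+4+7+14+28=56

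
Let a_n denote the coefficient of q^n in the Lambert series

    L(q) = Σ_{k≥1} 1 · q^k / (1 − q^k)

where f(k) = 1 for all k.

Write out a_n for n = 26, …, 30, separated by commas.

4, 4, 6, 2, 8

q^26  k|26↦f(k): 1:1 2:1 13:1 26:1  a_26=4
q^27  k|27↦f(k): 27:1 9:1 3:1 1:1  a_27=4
d|28:{1,2,4,7,14,28}  Σf=1+1+1+1+1+1=6
q^29  k|29↦f(k): 29:1 1:1  a_29=2
[q^30] f(30)=1,f(15)=1,f(10)=1,f(6)=1,f(5)=1,f(3)=1,f(2)=1,f(1)=1 ⇒ 8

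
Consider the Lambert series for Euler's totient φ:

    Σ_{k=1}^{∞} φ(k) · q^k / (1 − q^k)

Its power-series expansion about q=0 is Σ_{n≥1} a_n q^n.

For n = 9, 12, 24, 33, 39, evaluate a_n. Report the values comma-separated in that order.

d|9:{9,3,1}  Σφ=6+2+1=9
n=12: 12·1 6·2 4·3 3·4 2·6 1·12  φ→[4+2+2+2+1+1]=12
d|24:{1,2,3,4,6,8,12,24}  Σφ=1+1+2+2+2+4+4+8=24
[q^33] φ(1)=1,φ(3)=2,φ(11)=10,φ(33)=20 ⇒ 33
q^39  k|39↦φ(k): 1:1 3:2 13:12 39:24  a_39=39

9, 12, 24, 33, 39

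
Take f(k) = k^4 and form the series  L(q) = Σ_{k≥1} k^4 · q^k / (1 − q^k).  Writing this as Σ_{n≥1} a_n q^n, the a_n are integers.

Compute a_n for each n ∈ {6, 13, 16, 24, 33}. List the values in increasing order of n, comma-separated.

1394, 28562, 69905, 358258, 1200644

q^6  k|6↦f(k): 1:1 2:16 3:81 6:1296  a_6=1394
q^13  k|13↦f(k): 13:28561 1:1  a_13=28562
[q^16] f(1)=1,f(2)=16,f(4)=256,f(8)=4096,f(16)=65536 ⇒ 69905
[q^24] f(24)=331776,f(12)=20736,f(8)=4096,f(6)=1296,f(4)=256,f(3)=81,f(2)=16,f(1)=1 ⇒ 358258
d|33:{33,11,3,1}  Σf=1185921+14641+81+1=1200644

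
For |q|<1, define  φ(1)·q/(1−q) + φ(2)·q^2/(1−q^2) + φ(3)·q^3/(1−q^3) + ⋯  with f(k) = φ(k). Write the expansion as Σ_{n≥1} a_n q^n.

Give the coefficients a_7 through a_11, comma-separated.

[q^7] φ(7)=6,φ(1)=1 ⇒ 7
n=8: 1·8 2·4 4·2 8·1  φ→[1+1+2+4]=8
n=9: 1·9 3·3 9·1  φ→[1+2+6]=9
q^10  k|10↦φ(k): 10:4 5:4 2:1 1:1  a_10=10
q^11  k|11↦φ(k): 1:1 11:10  a_11=11

7, 8, 9, 10, 11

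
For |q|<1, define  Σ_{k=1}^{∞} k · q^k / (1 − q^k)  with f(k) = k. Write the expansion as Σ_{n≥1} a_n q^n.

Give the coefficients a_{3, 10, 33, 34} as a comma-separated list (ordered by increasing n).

4, 18, 48, 54

[q^3] f(3)=3,f(1)=1 ⇒ 4
q^10  k|10↦f(k): 10:10 5:5 2:2 1:1  a_10=18
n=33: 33·1 11·3 3·11 1·33  f→[33+11+3+1]=48
q^34  k|34↦f(k): 34:34 17:17 2:2 1:1  a_34=54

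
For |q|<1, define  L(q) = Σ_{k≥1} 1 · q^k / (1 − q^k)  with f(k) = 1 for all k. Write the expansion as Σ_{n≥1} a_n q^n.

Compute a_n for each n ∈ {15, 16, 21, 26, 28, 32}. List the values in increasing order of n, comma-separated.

4, 5, 4, 4, 6, 6

[q^15] f(15)=1,f(5)=1,f(3)=1,f(1)=1 ⇒ 4
[q^16] f(1)=1,f(2)=1,f(4)=1,f(8)=1,f(16)=1 ⇒ 5
[q^21] f(21)=1,f(7)=1,f(3)=1,f(1)=1 ⇒ 4
q^26  k|26↦f(k): 1:1 2:1 13:1 26:1  a_26=4
n=28: 28·1 14·2 7·4 4·7 2·14 1·28  f→[1+1+1+1+1+1]=6
n=32: 32·1 16·2 8·4 4·8 2·16 1·32  f→[1+1+1+1+1+1]=6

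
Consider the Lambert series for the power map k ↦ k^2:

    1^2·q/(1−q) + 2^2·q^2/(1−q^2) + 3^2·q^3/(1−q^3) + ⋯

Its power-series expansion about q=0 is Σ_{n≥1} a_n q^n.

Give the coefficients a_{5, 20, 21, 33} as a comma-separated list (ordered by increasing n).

[q^5] f(5)=25,f(1)=1 ⇒ 26
n=20: 20·1 10·2 5·4 4·5 2·10 1·20  f→[400+100+25+16+4+1]=546
q^21  k|21↦f(k): 21:441 7:49 3:9 1:1  a_21=500
d|33:{1,3,11,33}  Σf=1+9+121+1089=1220

26, 546, 500, 1220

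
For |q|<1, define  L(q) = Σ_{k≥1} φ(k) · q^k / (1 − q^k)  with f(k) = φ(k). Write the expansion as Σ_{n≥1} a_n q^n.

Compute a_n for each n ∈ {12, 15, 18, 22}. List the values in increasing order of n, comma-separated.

q^12  k|12↦φ(k): 12:4 6:2 4:2 3:2 2:1 1:1  a_12=12
n=15: 1·15 3·5 5·3 15·1  φ→[1+2+4+8]=15
n=18: 1·18 2·9 3·6 6·3 9·2 18·1  φ→[1+1+2+2+6+6]=18
n=22: 22·1 11·2 2·11 1·22  φ→[10+10+1+1]=22

12, 15, 18, 22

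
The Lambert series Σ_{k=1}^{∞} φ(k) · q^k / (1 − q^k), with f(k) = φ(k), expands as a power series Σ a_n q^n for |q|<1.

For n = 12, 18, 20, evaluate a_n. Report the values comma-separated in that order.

q^12  k|12↦φ(k): 1:1 2:1 3:2 4:2 6:2 12:4  a_12=12
[q^18] φ(18)=6,φ(9)=6,φ(6)=2,φ(3)=2,φ(2)=1,φ(1)=1 ⇒ 18
d|20:{1,2,4,5,10,20}  Σφ=1+1+2+4+4+8=20

12, 18, 20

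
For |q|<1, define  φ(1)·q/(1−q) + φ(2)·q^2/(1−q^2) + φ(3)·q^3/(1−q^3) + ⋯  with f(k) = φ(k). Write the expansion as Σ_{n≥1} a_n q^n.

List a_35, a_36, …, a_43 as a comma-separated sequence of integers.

[q^35] φ(35)=24,φ(7)=6,φ(5)=4,φ(1)=1 ⇒ 35
q^36  k|36↦φ(k): 36:12 18:6 12:4 9:6 6:2 4:2 3:2 2:1 1:1  a_36=36
d|37:{37,1}  Σφ=36+1=37
[q^38] φ(38)=18,φ(19)=18,φ(2)=1,φ(1)=1 ⇒ 38
d|39:{39,13,3,1}  Σφ=24+12+2+1=39
d|40:{1,2,4,5,8,10,20,40}  Σφ=1+1+2+4+4+4+8+16=40
n=41: 1·41 41·1  φ→[1+40]=41
[q^42] φ(42)=12,φ(21)=12,φ(14)=6,φ(7)=6,φ(6)=2,φ(3)=2,φ(2)=1,φ(1)=1 ⇒ 42
n=43: 43·1 1·43  φ→[42+1]=43

35, 36, 37, 38, 39, 40, 41, 42, 43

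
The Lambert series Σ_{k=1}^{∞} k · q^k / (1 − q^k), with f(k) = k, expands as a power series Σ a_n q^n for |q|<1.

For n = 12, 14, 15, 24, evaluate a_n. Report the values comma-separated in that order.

28, 24, 24, 60

[q^12] f(1)=1,f(2)=2,f(3)=3,f(4)=4,f(6)=6,f(12)=12 ⇒ 28
[q^14] f(14)=14,f(7)=7,f(2)=2,f(1)=1 ⇒ 24
q^15  k|15↦f(k): 1:1 3:3 5:5 15:15  a_15=24
[q^24] f(1)=1,f(2)=2,f(3)=3,f(4)=4,f(6)=6,f(8)=8,f(12)=12,f(24)=24 ⇒ 60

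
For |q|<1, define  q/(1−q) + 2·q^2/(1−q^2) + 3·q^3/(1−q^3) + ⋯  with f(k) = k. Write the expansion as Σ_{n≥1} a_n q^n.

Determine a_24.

[q^24] f(1)=1,f(2)=2,f(3)=3,f(4)=4,f(6)=6,f(8)=8,f(12)=12,f(24)=24 ⇒ 60

a_24 = 60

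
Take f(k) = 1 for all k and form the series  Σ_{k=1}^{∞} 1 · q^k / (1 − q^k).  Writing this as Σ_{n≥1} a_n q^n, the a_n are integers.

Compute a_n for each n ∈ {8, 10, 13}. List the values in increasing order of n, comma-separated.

4, 4, 2

[q^8] f(8)=1,f(4)=1,f(2)=1,f(1)=1 ⇒ 4
n=10: 1·10 2·5 5·2 10·1  f→[1+1+1+1]=4
[q^13] f(13)=1,f(1)=1 ⇒ 2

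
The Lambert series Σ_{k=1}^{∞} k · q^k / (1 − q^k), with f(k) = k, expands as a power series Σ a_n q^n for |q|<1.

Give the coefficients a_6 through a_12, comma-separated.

12, 8, 15, 13, 18, 12, 28

[q^6] f(1)=1,f(2)=2,f(3)=3,f(6)=6 ⇒ 12
q^7  k|7↦f(k): 7:7 1:1  a_7=8
[q^8] f(1)=1,f(2)=2,f(4)=4,f(8)=8 ⇒ 15
d|9:{1,3,9}  Σf=1+3+9=13
[q^10] f(1)=1,f(2)=2,f(5)=5,f(10)=10 ⇒ 18
d|11:{11,1}  Σf=11+1=12
n=12: 12·1 6·2 4·3 3·4 2·6 1·12  f→[12+6+4+3+2+1]=28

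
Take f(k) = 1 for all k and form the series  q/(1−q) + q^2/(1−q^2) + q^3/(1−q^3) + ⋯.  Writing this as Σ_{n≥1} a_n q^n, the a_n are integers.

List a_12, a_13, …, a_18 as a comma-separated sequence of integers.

n=12: 12·1 6·2 4·3 3·4 2·6 1·12  f→[1+1+1+1+1+1]=6
n=13: 13·1 1·13  f→[1+1]=2
[q^14] f(14)=1,f(7)=1,f(2)=1,f(1)=1 ⇒ 4
q^15  k|15↦f(k): 15:1 5:1 3:1 1:1  a_15=4
q^16  k|16↦f(k): 16:1 8:1 4:1 2:1 1:1  a_16=5
[q^17] f(17)=1,f(1)=1 ⇒ 2
d|18:{1,2,3,6,9,18}  Σf=1+1+1+1+1+1=6

6, 2, 4, 4, 5, 2, 6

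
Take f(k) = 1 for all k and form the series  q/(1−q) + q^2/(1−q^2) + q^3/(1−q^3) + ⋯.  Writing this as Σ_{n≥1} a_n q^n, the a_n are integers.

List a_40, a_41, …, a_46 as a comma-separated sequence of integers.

8, 2, 8, 2, 6, 6, 4

n=40: 40·1 20·2 10·4 8·5 5·8 4·10 2·20 1·40  f→[1+1+1+1+1+1+1+1]=8
d|41:{1,41}  Σf=1+1=2
n=42: 1·42 2·21 3·14 6·7 7·6 14·3 21·2 42·1  f→[1+1+1+1+1+1+1+1]=8
n=43: 1·43 43·1  f→[1+1]=2
[q^44] f(1)=1,f(2)=1,f(4)=1,f(11)=1,f(22)=1,f(44)=1 ⇒ 6
d|45:{1,3,5,9,15,45}  Σf=1+1+1+1+1+1=6
d|46:{1,2,23,46}  Σf=1+1+1+1=4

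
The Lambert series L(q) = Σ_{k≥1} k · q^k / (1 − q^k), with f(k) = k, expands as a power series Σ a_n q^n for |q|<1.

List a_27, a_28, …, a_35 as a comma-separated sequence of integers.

40, 56, 30, 72, 32, 63, 48, 54, 48

q^27  k|27↦f(k): 27:27 9:9 3:3 1:1  a_27=40
d|28:{1,2,4,7,14,28}  Σf=1+2+4+7+14+28=56
[q^29] f(1)=1,f(29)=29 ⇒ 30
q^30  k|30↦f(k): 30:30 15:15 10:10 6:6 5:5 3:3 2:2 1:1  a_30=72
n=31: 31·1 1·31  f→[31+1]=32
d|32:{1,2,4,8,16,32}  Σf=1+2+4+8+16+32=63
d|33:{1,3,11,33}  Σf=1+3+11+33=48
d|34:{34,17,2,1}  Σf=34+17+2+1=54
[q^35] f(35)=35,f(7)=7,f(5)=5,f(1)=1 ⇒ 48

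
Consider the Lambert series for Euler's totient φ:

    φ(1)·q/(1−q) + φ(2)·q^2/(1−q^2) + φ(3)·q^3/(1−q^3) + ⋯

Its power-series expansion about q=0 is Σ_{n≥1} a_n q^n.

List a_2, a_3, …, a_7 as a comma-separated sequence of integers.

n=2: 2·1 1·2  φ→[1+1]=2
n=3: 3·1 1·3  φ→[2+1]=3
n=4: 4·1 2·2 1·4  φ→[2+1+1]=4
q^5  k|5↦φ(k): 5:4 1:1  a_5=5
[q^6] φ(6)=2,φ(3)=2,φ(2)=1,φ(1)=1 ⇒ 6
q^7  k|7↦φ(k): 1:1 7:6  a_7=7

2, 3, 4, 5, 6, 7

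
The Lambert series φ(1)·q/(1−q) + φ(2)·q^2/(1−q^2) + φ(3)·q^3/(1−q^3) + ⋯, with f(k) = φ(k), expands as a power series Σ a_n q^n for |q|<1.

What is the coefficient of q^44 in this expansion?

d|44:{1,2,4,11,22,44}  Σφ=1+1+2+10+10+20=44

a_44 = 44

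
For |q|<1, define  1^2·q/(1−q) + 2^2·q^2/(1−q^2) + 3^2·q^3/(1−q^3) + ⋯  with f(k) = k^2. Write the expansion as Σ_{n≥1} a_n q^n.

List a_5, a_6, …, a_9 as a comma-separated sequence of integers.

q^5  k|5↦f(k): 5:25 1:1  a_5=26
n=6: 1·6 2·3 3·2 6·1  f→[1+4+9+36]=50
d|7:{1,7}  Σf=1+49=50
n=8: 1·8 2·4 4·2 8·1  f→[1+4+16+64]=85
d|9:{1,3,9}  Σf=1+9+81=91

26, 50, 50, 85, 91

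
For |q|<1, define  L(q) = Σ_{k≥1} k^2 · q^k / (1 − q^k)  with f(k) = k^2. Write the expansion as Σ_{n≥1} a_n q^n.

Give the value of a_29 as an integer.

a_29 = 842

[q^29] f(29)=841,f(1)=1 ⇒ 842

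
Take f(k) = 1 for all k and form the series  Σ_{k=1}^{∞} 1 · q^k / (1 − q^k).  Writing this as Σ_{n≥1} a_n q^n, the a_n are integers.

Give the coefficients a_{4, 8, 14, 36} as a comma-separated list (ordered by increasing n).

q^4  k|4↦f(k): 4:1 2:1 1:1  a_4=3
d|8:{1,2,4,8}  Σf=1+1+1+1=4
[q^14] f(14)=1,f(7)=1,f(2)=1,f(1)=1 ⇒ 4
[q^36] f(36)=1,f(18)=1,f(12)=1,f(9)=1,f(6)=1,f(4)=1,f(3)=1,f(2)=1,f(1)=1 ⇒ 9

3, 4, 4, 9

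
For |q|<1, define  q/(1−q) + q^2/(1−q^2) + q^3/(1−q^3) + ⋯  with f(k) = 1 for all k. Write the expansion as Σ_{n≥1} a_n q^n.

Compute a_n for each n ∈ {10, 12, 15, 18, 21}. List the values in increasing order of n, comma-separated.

4, 6, 4, 6, 4

n=10: 1·10 2·5 5·2 10·1  f→[1+1+1+1]=4
d|12:{12,6,4,3,2,1}  Σf=1+1+1+1+1+1=6
[q^15] f(15)=1,f(5)=1,f(3)=1,f(1)=1 ⇒ 4
d|18:{18,9,6,3,2,1}  Σf=1+1+1+1+1+1=6
d|21:{21,7,3,1}  Σf=1+1+1+1=4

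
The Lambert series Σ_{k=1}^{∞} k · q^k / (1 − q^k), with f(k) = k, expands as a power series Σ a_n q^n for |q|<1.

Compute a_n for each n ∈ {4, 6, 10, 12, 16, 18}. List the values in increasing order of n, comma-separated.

n=4: 4·1 2·2 1·4  f→[4+2+1]=7
n=6: 6·1 3·2 2·3 1·6  f→[6+3+2+1]=12
[q^10] f(1)=1,f(2)=2,f(5)=5,f(10)=10 ⇒ 18
n=12: 1·12 2·6 3·4 4·3 6·2 12·1  f→[1+2+3+4+6+12]=28
n=16: 1·16 2·8 4·4 8·2 16·1  f→[1+2+4+8+16]=31
q^18  k|18↦f(k): 18:18 9:9 6:6 3:3 2:2 1:1  a_18=39

7, 12, 18, 28, 31, 39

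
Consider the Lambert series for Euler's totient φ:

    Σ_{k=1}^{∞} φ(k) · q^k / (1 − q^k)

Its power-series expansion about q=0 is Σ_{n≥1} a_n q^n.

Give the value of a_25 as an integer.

q^25  k|25↦φ(k): 1:1 5:4 25:20  a_25=25

a_25 = 25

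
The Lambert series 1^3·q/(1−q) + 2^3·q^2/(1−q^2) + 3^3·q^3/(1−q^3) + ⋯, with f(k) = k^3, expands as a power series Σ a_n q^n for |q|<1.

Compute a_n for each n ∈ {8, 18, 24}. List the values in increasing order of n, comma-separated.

585, 6813, 16380

n=8: 1·8 2·4 4·2 8·1  f→[1+8+64+512]=585
[q^18] f(18)=5832,f(9)=729,f(6)=216,f(3)=27,f(2)=8,f(1)=1 ⇒ 6813
d|24:{1,2,3,4,6,8,12,24}  Σf=1+8+27+64+216+512+1728+13824=16380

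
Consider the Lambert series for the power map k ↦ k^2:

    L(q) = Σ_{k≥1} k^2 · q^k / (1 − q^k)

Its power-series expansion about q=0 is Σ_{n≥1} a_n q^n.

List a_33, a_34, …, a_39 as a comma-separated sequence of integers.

1220, 1450, 1300, 1911, 1370, 1810, 1700

d|33:{33,11,3,1}  Σf=1089+121+9+1=1220
d|34:{34,17,2,1}  Σf=1156+289+4+1=1450
n=35: 1·35 5·7 7·5 35·1  f→[1+25+49+1225]=1300
n=36: 36·1 18·2 12·3 9·4 6·6 4·9 3·12 2·18 1·36  f→[1296+324+144+81+36+16+9+4+1]=1911
d|37:{1,37}  Σf=1+1369=1370
[q^38] f(1)=1,f(2)=4,f(19)=361,f(38)=1444 ⇒ 1810
[q^39] f(39)=1521,f(13)=169,f(3)=9,f(1)=1 ⇒ 1700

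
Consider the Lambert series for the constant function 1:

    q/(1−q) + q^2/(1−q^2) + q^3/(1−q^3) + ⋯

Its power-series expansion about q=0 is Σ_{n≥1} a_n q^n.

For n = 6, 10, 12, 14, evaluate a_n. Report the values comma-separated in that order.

d|6:{1,2,3,6}  Σf=1+1+1+1=4
[q^10] f(10)=1,f(5)=1,f(2)=1,f(1)=1 ⇒ 4
n=12: 12·1 6·2 4·3 3·4 2·6 1·12  f→[1+1+1+1+1+1]=6
q^14  k|14↦f(k): 14:1 7:1 2:1 1:1  a_14=4

4, 4, 6, 4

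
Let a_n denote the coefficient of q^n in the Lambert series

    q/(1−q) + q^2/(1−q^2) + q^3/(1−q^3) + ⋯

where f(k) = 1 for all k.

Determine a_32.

a_32 = 6

d|32:{32,16,8,4,2,1}  Σf=1+1+1+1+1+1=6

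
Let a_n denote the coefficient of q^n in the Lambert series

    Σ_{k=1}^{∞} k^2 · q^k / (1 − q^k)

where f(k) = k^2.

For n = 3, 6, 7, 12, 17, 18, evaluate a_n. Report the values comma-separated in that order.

10, 50, 50, 210, 290, 455

q^3  k|3↦f(k): 3:9 1:1  a_3=10
q^6  k|6↦f(k): 1:1 2:4 3:9 6:36  a_6=50
[q^7] f(7)=49,f(1)=1 ⇒ 50
[q^12] f(12)=144,f(6)=36,f(4)=16,f(3)=9,f(2)=4,f(1)=1 ⇒ 210
q^17  k|17↦f(k): 1:1 17:289  a_17=290
q^18  k|18↦f(k): 1:1 2:4 3:9 6:36 9:81 18:324  a_18=455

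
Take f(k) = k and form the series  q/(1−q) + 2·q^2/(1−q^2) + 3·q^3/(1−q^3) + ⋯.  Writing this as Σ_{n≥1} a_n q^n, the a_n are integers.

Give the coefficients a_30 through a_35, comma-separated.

n=30: 1·30 2·15 3·10 5·6 6·5 10·3 15·2 30·1  f→[1+2+3+5+6+10+15+30]=72
q^31  k|31↦f(k): 1:1 31:31  a_31=32
[q^32] f(1)=1,f(2)=2,f(4)=4,f(8)=8,f(16)=16,f(32)=32 ⇒ 63
q^33  k|33↦f(k): 33:33 11:11 3:3 1:1  a_33=48
[q^34] f(1)=1,f(2)=2,f(17)=17,f(34)=34 ⇒ 54
n=35: 1·35 5·7 7·5 35·1  f→[1+5+7+35]=48

72, 32, 63, 48, 54, 48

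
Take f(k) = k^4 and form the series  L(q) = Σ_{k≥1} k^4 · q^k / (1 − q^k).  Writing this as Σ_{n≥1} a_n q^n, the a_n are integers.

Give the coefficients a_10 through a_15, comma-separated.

10642, 14642, 22386, 28562, 40834, 51332

n=10: 1·10 2·5 5·2 10·1  f→[1+16+625+10000]=10642
n=11: 11·1 1·11  f→[14641+1]=14642
[q^12] f(12)=20736,f(6)=1296,f(4)=256,f(3)=81,f(2)=16,f(1)=1 ⇒ 22386
n=13: 1·13 13·1  f→[1+28561]=28562
[q^14] f(14)=38416,f(7)=2401,f(2)=16,f(1)=1 ⇒ 40834
[q^15] f(1)=1,f(3)=81,f(5)=625,f(15)=50625 ⇒ 51332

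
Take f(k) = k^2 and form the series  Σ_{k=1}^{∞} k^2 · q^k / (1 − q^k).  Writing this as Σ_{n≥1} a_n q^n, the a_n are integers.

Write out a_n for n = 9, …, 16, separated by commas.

n=9: 9·1 3·3 1·9  f→[81+9+1]=91
n=10: 10·1 5·2 2·5 1·10  f→[100+25+4+1]=130
n=11: 11·1 1·11  f→[121+1]=122
q^12  k|12↦f(k): 12:144 6:36 4:16 3:9 2:4 1:1  a_12=210
[q^13] f(1)=1,f(13)=169 ⇒ 170
d|14:{14,7,2,1}  Σf=196+49+4+1=250
d|15:{1,3,5,15}  Σf=1+9+25+225=260
q^16  k|16↦f(k): 16:256 8:64 4:16 2:4 1:1  a_16=341

91, 130, 122, 210, 170, 250, 260, 341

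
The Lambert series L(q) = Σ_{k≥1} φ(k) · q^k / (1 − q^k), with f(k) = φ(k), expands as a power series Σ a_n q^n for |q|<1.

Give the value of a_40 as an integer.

[q^40] φ(1)=1,φ(2)=1,φ(4)=2,φ(5)=4,φ(8)=4,φ(10)=4,φ(20)=8,φ(40)=16 ⇒ 40

a_40 = 40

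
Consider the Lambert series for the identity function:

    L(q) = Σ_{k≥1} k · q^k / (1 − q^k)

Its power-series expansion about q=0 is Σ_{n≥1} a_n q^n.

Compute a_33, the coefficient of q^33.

a_33 = 48

[q^33] f(1)=1,f(3)=3,f(11)=11,f(33)=33 ⇒ 48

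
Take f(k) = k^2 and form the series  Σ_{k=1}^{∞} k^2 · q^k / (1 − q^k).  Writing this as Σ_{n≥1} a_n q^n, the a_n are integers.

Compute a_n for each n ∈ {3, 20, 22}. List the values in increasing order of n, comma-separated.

10, 546, 610

[q^3] f(3)=9,f(1)=1 ⇒ 10
n=20: 1·20 2·10 4·5 5·4 10·2 20·1  f→[1+4+16+25+100+400]=546
d|22:{22,11,2,1}  Σf=484+121+4+1=610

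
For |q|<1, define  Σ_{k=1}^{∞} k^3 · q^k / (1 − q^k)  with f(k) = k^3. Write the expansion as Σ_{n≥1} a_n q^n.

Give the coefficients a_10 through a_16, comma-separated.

1134, 1332, 2044, 2198, 3096, 3528, 4681

q^10  k|10↦f(k): 10:1000 5:125 2:8 1:1  a_10=1134
[q^11] f(1)=1,f(11)=1331 ⇒ 1332
[q^12] f(12)=1728,f(6)=216,f(4)=64,f(3)=27,f(2)=8,f(1)=1 ⇒ 2044
q^13  k|13↦f(k): 13:2197 1:1  a_13=2198
d|14:{1,2,7,14}  Σf=1+8+343+2744=3096
q^15  k|15↦f(k): 15:3375 5:125 3:27 1:1  a_15=3528
q^16  k|16↦f(k): 1:1 2:8 4:64 8:512 16:4096  a_16=4681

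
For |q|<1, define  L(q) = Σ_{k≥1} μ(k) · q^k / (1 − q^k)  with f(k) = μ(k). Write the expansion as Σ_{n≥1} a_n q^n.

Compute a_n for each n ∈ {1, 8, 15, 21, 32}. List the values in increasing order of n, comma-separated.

1, 0, 0, 0, 0

[q^1] μ(1)=1 ⇒ 1
q^8  k|8↦μ(k): 1:1 2:-1 4:0 8:0  a_8=0
q^15  k|15↦μ(k): 1:1 3:-1 5:-1 15:1  a_15=0
d|21:{1,3,7,21}  Σμ=1+(-1)+(-1)+1=0
q^32  k|32↦μ(k): 1:1 2:-1 4:0 8:0 16:0 32:0  a_32=0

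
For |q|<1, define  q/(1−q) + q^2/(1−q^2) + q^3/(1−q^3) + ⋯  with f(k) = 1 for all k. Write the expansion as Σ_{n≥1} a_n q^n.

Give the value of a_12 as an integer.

q^12  k|12↦f(k): 1:1 2:1 3:1 4:1 6:1 12:1  a_12=6

a_12 = 6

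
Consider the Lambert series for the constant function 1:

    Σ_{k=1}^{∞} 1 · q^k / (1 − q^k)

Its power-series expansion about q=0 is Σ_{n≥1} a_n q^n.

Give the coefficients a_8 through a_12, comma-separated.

n=8: 8·1 4·2 2·4 1·8  f→[1+1+1+1]=4
n=9: 1·9 3·3 9·1  f→[1+1+1]=3
q^10  k|10↦f(k): 10:1 5:1 2:1 1:1  a_10=4
q^11  k|11↦f(k): 11:1 1:1  a_11=2
[q^12] f(12)=1,f(6)=1,f(4)=1,f(3)=1,f(2)=1,f(1)=1 ⇒ 6

4, 3, 4, 2, 6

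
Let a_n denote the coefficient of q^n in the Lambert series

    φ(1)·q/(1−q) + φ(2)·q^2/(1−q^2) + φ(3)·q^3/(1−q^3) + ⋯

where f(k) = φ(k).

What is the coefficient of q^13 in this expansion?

[q^13] φ(1)=1,φ(13)=12 ⇒ 13

a_13 = 13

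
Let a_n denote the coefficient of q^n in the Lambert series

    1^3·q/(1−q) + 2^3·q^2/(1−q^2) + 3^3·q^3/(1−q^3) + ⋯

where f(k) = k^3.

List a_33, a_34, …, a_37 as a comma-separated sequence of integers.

[q^33] f(33)=35937,f(11)=1331,f(3)=27,f(1)=1 ⇒ 37296
d|34:{34,17,2,1}  Σf=39304+4913+8+1=44226
d|35:{35,7,5,1}  Σf=42875+343+125+1=43344
q^36  k|36↦f(k): 36:46656 18:5832 12:1728 9:729 6:216 4:64 3:27 2:8 1:1  a_36=55261
d|37:{1,37}  Σf=1+50653=50654

37296, 44226, 43344, 55261, 50654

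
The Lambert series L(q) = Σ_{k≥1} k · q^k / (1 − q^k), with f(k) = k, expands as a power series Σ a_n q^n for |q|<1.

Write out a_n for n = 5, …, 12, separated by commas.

6, 12, 8, 15, 13, 18, 12, 28

[q^5] f(5)=5,f(1)=1 ⇒ 6
[q^6] f(6)=6,f(3)=3,f(2)=2,f(1)=1 ⇒ 12
q^7  k|7↦f(k): 1:1 7:7  a_7=8
q^8  k|8↦f(k): 8:8 4:4 2:2 1:1  a_8=15
d|9:{1,3,9}  Σf=1+3+9=13
q^10  k|10↦f(k): 1:1 2:2 5:5 10:10  a_10=18
[q^11] f(1)=1,f(11)=11 ⇒ 12
n=12: 12·1 6·2 4·3 3·4 2·6 1·12  f→[12+6+4+3+2+1]=28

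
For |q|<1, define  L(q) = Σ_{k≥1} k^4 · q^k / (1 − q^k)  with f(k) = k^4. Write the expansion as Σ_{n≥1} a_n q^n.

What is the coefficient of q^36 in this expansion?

a_36 = 1813539

n=36: 1·36 2·18 3·12 4·9 6·6 9·4 12·3 18·2 36·1  f→[1+16+81+256+1296+6561+20736+104976+1679616]=1813539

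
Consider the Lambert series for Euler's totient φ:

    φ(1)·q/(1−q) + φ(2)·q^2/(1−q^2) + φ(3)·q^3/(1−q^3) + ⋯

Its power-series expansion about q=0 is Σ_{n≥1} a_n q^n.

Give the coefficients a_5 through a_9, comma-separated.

n=5: 5·1 1·5  φ→[4+1]=5
n=6: 6·1 3·2 2·3 1·6  φ→[2+2+1+1]=6
n=7: 7·1 1·7  φ→[6+1]=7
q^8  k|8↦φ(k): 1:1 2:1 4:2 8:4  a_8=8
[q^9] φ(1)=1,φ(3)=2,φ(9)=6 ⇒ 9

5, 6, 7, 8, 9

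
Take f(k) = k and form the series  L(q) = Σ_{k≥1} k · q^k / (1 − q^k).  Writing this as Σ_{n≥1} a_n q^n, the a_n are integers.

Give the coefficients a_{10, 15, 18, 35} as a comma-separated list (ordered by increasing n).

18, 24, 39, 48

n=10: 10·1 5·2 2·5 1·10  f→[10+5+2+1]=18
d|15:{1,3,5,15}  Σf=1+3+5+15=24
n=18: 18·1 9·2 6·3 3·6 2·9 1·18  f→[18+9+6+3+2+1]=39
q^35  k|35↦f(k): 1:1 5:5 7:7 35:35  a_35=48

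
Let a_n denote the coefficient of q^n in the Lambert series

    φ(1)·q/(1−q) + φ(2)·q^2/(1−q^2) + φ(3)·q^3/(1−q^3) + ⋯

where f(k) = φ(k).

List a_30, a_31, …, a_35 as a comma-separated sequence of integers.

[q^30] φ(1)=1,φ(2)=1,φ(3)=2,φ(5)=4,φ(6)=2,φ(10)=4,φ(15)=8,φ(30)=8 ⇒ 30
n=31: 1·31 31·1  φ→[1+30]=31
q^32  k|32↦φ(k): 1:1 2:1 4:2 8:4 16:8 32:16  a_32=32
[q^33] φ(1)=1,φ(3)=2,φ(11)=10,φ(33)=20 ⇒ 33
q^34  k|34↦φ(k): 34:16 17:16 2:1 1:1  a_34=34
[q^35] φ(1)=1,φ(5)=4,φ(7)=6,φ(35)=24 ⇒ 35

30, 31, 32, 33, 34, 35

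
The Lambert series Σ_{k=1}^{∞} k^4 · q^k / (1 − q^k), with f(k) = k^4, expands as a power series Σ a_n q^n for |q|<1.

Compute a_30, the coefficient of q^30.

a_30 = 872644

[q^30] f(30)=810000,f(15)=50625,f(10)=10000,f(6)=1296,f(5)=625,f(3)=81,f(2)=16,f(1)=1 ⇒ 872644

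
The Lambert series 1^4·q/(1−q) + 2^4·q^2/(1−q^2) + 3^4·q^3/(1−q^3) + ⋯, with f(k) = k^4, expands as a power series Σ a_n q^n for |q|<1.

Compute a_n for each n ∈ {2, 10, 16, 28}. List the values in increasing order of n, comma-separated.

n=2: 1·2 2·1  f→[1+16]=17
q^10  k|10↦f(k): 10:10000 5:625 2:16 1:1  a_10=10642
n=16: 16·1 8·2 4·4 2·8 1·16  f→[65536+4096+256+16+1]=69905
[q^28] f(28)=614656,f(14)=38416,f(7)=2401,f(4)=256,f(2)=16,f(1)=1 ⇒ 655746

17, 10642, 69905, 655746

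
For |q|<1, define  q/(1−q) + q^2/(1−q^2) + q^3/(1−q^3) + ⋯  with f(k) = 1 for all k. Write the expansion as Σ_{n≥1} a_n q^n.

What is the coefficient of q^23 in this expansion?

a_23 = 2

d|23:{23,1}  Σf=1+1=2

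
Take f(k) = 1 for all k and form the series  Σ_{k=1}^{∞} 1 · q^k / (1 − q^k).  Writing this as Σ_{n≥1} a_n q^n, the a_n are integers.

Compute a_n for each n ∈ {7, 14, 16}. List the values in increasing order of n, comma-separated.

n=7: 1·7 7·1  f→[1+1]=2
q^14  k|14↦f(k): 1:1 2:1 7:1 14:1  a_14=4
d|16:{1,2,4,8,16}  Σf=1+1+1+1+1=5

2, 4, 5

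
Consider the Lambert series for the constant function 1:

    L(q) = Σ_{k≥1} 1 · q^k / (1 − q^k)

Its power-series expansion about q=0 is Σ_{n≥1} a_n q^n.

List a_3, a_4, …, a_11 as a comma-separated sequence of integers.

d|3:{3,1}  Σf=1+1=2
n=4: 4·1 2·2 1·4  f→[1+1+1]=3
d|5:{5,1}  Σf=1+1=2
d|6:{6,3,2,1}  Σf=1+1+1+1=4
d|7:{1,7}  Σf=1+1=2
q^8  k|8↦f(k): 8:1 4:1 2:1 1:1  a_8=4
d|9:{1,3,9}  Σf=1+1+1=3
[q^10] f(10)=1,f(5)=1,f(2)=1,f(1)=1 ⇒ 4
q^11  k|11↦f(k): 1:1 11:1  a_11=2

2, 3, 2, 4, 2, 4, 3, 4, 2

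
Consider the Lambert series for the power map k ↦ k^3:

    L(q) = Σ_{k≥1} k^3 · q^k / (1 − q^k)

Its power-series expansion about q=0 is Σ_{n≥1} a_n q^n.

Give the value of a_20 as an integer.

q^20  k|20↦f(k): 20:8000 10:1000 5:125 4:64 2:8 1:1  a_20=9198

a_20 = 9198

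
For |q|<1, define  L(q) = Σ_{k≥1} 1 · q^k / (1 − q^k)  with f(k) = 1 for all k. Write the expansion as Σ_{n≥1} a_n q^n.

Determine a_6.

[q^6] f(1)=1,f(2)=1,f(3)=1,f(6)=1 ⇒ 4

a_6 = 4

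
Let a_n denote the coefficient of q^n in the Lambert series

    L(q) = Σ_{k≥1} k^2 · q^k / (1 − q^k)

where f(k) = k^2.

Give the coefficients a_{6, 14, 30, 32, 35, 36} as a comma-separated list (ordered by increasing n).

[q^6] f(6)=36,f(3)=9,f(2)=4,f(1)=1 ⇒ 50
d|14:{1,2,7,14}  Σf=1+4+49+196=250
d|30:{1,2,3,5,6,10,15,30}  Σf=1+4+9+25+36+100+225+900=1300
[q^32] f(1)=1,f(2)=4,f(4)=16,f(8)=64,f(16)=256,f(32)=1024 ⇒ 1365
d|35:{1,5,7,35}  Σf=1+25+49+1225=1300
q^36  k|36↦f(k): 1:1 2:4 3:9 4:16 6:36 9:81 12:144 18:324 36:1296  a_36=1911

50, 250, 1300, 1365, 1300, 1911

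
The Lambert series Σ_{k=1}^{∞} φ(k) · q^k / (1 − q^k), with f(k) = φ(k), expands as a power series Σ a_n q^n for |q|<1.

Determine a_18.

[q^18] φ(1)=1,φ(2)=1,φ(3)=2,φ(6)=2,φ(9)=6,φ(18)=6 ⇒ 18

a_18 = 18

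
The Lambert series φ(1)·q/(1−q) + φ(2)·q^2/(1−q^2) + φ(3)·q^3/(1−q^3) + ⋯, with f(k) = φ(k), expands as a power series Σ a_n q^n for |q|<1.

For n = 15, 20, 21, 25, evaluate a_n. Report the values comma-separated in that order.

[q^15] φ(1)=1,φ(3)=2,φ(5)=4,φ(15)=8 ⇒ 15
q^20  k|20↦φ(k): 20:8 10:4 5:4 4:2 2:1 1:1  a_20=20
n=21: 21·1 7·3 3·7 1·21  φ→[12+6+2+1]=21
d|25:{25,5,1}  Σφ=20+4+1=25

15, 20, 21, 25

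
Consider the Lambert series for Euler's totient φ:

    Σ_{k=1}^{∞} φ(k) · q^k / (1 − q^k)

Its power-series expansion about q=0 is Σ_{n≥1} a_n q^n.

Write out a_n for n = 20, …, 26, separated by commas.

d|20:{20,10,5,4,2,1}  Σφ=8+4+4+2+1+1=20
n=21: 1·21 3·7 7·3 21·1  φ→[1+2+6+12]=21
n=22: 1·22 2·11 11·2 22·1  φ→[1+1+10+10]=22
[q^23] φ(1)=1,φ(23)=22 ⇒ 23
q^24  k|24↦φ(k): 1:1 2:1 3:2 4:2 6:2 8:4 12:4 24:8  a_24=24
[q^25] φ(1)=1,φ(5)=4,φ(25)=20 ⇒ 25
d|26:{26,13,2,1}  Σφ=12+12+1+1=26

20, 21, 22, 23, 24, 25, 26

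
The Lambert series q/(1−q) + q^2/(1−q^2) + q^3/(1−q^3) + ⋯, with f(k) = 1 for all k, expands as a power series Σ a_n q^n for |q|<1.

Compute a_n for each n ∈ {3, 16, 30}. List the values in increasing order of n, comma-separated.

2, 5, 8

n=3: 1·3 3·1  f→[1+1]=2
n=16: 1·16 2·8 4·4 8·2 16·1  f→[1+1+1+1+1]=5
[q^30] f(30)=1,f(15)=1,f(10)=1,f(6)=1,f(5)=1,f(3)=1,f(2)=1,f(1)=1 ⇒ 8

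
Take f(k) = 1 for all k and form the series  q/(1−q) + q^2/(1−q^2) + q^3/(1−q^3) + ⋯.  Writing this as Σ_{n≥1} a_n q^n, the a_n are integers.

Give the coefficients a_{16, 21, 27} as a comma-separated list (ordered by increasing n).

5, 4, 4

n=16: 16·1 8·2 4·4 2·8 1·16  f→[1+1+1+1+1]=5
[q^21] f(21)=1,f(7)=1,f(3)=1,f(1)=1 ⇒ 4
[q^27] f(27)=1,f(9)=1,f(3)=1,f(1)=1 ⇒ 4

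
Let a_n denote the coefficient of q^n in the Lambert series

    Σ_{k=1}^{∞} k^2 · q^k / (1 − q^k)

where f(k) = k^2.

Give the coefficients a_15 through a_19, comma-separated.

260, 341, 290, 455, 362

[q^15] f(15)=225,f(5)=25,f(3)=9,f(1)=1 ⇒ 260
d|16:{16,8,4,2,1}  Σf=256+64+16+4+1=341
q^17  k|17↦f(k): 1:1 17:289  a_17=290
[q^18] f(1)=1,f(2)=4,f(3)=9,f(6)=36,f(9)=81,f(18)=324 ⇒ 455
n=19: 1·19 19·1  f→[1+361]=362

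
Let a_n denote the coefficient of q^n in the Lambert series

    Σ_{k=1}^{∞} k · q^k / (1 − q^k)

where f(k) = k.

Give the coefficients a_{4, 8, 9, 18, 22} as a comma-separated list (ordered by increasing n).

[q^4] f(1)=1,f(2)=2,f(4)=4 ⇒ 7
d|8:{8,4,2,1}  Σf=8+4+2+1=15
d|9:{1,3,9}  Σf=1+3+9=13
q^18  k|18↦f(k): 18:18 9:9 6:6 3:3 2:2 1:1  a_18=39
d|22:{22,11,2,1}  Σf=22+11+2+1=36

7, 15, 13, 39, 36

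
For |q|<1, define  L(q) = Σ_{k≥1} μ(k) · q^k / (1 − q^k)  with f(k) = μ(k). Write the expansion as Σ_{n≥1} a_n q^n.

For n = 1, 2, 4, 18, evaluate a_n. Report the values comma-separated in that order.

[q^1] μ(1)=1 ⇒ 1
[q^2] μ(2)=-1,μ(1)=1 ⇒ 0
q^4  k|4↦μ(k): 1:1 2:-1 4:0  a_4=0
n=18: 18·1 9·2 6·3 3·6 2·9 1·18  μ→[0+0+1+(-1)+(-1)+1]=0

1, 0, 0, 0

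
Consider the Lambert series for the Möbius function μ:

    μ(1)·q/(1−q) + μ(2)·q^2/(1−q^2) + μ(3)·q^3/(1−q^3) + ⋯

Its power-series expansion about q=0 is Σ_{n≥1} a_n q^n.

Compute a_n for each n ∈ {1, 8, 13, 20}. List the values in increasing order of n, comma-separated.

1, 0, 0, 0

n=1: 1·1  μ→[1]=1
q^8  k|8↦μ(k): 1:1 2:-1 4:0 8:0  a_8=0
d|13:{13,1}  Σμ=(-1)+1=0
d|20:{1,2,4,5,10,20}  Σμ=1+(-1)+0+(-1)+1+0=0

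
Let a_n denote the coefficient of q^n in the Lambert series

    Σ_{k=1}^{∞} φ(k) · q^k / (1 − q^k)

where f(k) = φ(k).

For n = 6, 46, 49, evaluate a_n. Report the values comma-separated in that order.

n=6: 6·1 3·2 2·3 1·6  φ→[2+2+1+1]=6
n=46: 46·1 23·2 2·23 1·46  φ→[22+22+1+1]=46
[q^49] φ(1)=1,φ(7)=6,φ(49)=42 ⇒ 49

6, 46, 49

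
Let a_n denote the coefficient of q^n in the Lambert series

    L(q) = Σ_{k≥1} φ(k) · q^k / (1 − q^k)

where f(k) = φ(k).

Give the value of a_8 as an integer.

q^8  k|8↦φ(k): 1:1 2:1 4:2 8:4  a_8=8

a_8 = 8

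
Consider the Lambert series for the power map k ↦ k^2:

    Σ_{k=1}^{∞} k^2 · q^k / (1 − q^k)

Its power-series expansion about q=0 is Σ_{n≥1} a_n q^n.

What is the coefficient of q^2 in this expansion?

[q^2] f(2)=4,f(1)=1 ⇒ 5

a_2 = 5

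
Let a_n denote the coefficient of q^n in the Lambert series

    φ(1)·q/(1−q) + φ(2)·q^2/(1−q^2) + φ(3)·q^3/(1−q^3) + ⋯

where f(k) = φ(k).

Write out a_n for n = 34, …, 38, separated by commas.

q^34  k|34↦φ(k): 34:16 17:16 2:1 1:1  a_34=34
d|35:{1,5,7,35}  Σφ=1+4+6+24=35
d|36:{1,2,3,4,6,9,12,18,36}  Σφ=1+1+2+2+2+6+4+6+12=36
[q^37] φ(1)=1,φ(37)=36 ⇒ 37
[q^38] φ(1)=1,φ(2)=1,φ(19)=18,φ(38)=18 ⇒ 38

34, 35, 36, 37, 38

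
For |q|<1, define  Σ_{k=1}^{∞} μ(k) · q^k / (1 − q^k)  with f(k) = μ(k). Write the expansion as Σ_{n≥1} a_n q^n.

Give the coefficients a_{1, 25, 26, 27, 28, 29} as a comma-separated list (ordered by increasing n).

n=1: 1·1  μ→[1]=1
d|25:{1,5,25}  Σμ=1+(-1)+0=0
d|26:{1,2,13,26}  Σμ=1+(-1)+(-1)+1=0
[q^27] μ(27)=0,μ(9)=0,μ(3)=-1,μ(1)=1 ⇒ 0
d|28:{1,2,4,7,14,28}  Σμ=1+(-1)+0+(-1)+1+0=0
q^29  k|29↦μ(k): 29:-1 1:1  a_29=0

1, 0, 0, 0, 0, 0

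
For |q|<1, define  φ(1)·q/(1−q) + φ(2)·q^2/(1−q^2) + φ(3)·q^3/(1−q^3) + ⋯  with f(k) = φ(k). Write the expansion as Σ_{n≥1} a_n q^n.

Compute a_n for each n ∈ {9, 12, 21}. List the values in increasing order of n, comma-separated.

[q^9] φ(1)=1,φ(3)=2,φ(9)=6 ⇒ 9
[q^12] φ(12)=4,φ(6)=2,φ(4)=2,φ(3)=2,φ(2)=1,φ(1)=1 ⇒ 12
[q^21] φ(21)=12,φ(7)=6,φ(3)=2,φ(1)=1 ⇒ 21

9, 12, 21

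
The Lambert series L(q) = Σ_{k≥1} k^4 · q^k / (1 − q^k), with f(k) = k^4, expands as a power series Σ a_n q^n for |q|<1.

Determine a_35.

a_35 = 1503652

q^35  k|35↦f(k): 35:1500625 7:2401 5:625 1:1  a_35=1503652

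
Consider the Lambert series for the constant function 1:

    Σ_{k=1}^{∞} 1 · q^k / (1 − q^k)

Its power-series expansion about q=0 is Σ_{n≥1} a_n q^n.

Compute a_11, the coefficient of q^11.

q^11  k|11↦f(k): 11:1 1:1  a_11=2

a_11 = 2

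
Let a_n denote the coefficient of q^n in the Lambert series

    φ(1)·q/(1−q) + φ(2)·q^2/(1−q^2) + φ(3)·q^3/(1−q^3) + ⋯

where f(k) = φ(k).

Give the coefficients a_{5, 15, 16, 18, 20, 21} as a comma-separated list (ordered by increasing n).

d|5:{5,1}  Σφ=4+1=5
n=15: 15·1 5·3 3·5 1·15  φ→[8+4+2+1]=15
[q^16] φ(16)=8,φ(8)=4,φ(4)=2,φ(2)=1,φ(1)=1 ⇒ 16
[q^18] φ(18)=6,φ(9)=6,φ(6)=2,φ(3)=2,φ(2)=1,φ(1)=1 ⇒ 18
n=20: 1·20 2·10 4·5 5·4 10·2 20·1  φ→[1+1+2+4+4+8]=20
n=21: 1·21 3·7 7·3 21·1  φ→[1+2+6+12]=21

5, 15, 16, 18, 20, 21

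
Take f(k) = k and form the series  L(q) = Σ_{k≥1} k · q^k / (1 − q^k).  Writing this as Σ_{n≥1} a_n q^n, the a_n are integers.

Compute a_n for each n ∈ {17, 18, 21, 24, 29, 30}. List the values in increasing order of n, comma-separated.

n=17: 1·17 17·1  f→[1+17]=18
n=18: 18·1 9·2 6·3 3·6 2·9 1·18  f→[18+9+6+3+2+1]=39
d|21:{21,7,3,1}  Σf=21+7+3+1=32
[q^24] f(1)=1,f(2)=2,f(3)=3,f(4)=4,f(6)=6,f(8)=8,f(12)=12,f(24)=24 ⇒ 60
d|29:{29,1}  Σf=29+1=30
[q^30] f(30)=30,f(15)=15,f(10)=10,f(6)=6,f(5)=5,f(3)=3,f(2)=2,f(1)=1 ⇒ 72

18, 39, 32, 60, 30, 72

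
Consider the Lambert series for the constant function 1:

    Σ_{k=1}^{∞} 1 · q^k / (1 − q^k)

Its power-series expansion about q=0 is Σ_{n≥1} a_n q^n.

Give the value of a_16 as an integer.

n=16: 1·16 2·8 4·4 8·2 16·1  f→[1+1+1+1+1]=5

a_16 = 5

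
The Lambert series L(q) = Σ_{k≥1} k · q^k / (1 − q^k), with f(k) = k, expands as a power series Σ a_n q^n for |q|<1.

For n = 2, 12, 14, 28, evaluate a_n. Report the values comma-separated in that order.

n=2: 2·1 1·2  f→[2+1]=3
n=12: 1·12 2·6 3·4 4·3 6·2 12·1  f→[1+2+3+4+6+12]=28
d|14:{14,7,2,1}  Σf=14+7+2+1=24
q^28  k|28↦f(k): 1:1 2:2 4:4 7:7 14:14 28:28  a_28=56

3, 28, 24, 56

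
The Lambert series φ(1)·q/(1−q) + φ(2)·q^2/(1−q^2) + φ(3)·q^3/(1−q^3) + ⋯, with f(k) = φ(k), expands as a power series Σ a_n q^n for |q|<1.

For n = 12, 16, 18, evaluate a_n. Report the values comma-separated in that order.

q^12  k|12↦φ(k): 1:1 2:1 3:2 4:2 6:2 12:4  a_12=12
n=16: 16·1 8·2 4·4 2·8 1·16  φ→[8+4+2+1+1]=16
q^18  k|18↦φ(k): 1:1 2:1 3:2 6:2 9:6 18:6  a_18=18

12, 16, 18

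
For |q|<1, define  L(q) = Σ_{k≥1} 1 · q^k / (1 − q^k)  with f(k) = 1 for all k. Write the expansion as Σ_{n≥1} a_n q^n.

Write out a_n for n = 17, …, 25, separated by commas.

2, 6, 2, 6, 4, 4, 2, 8, 3

[q^17] f(17)=1,f(1)=1 ⇒ 2
n=18: 1·18 2·9 3·6 6·3 9·2 18·1  f→[1+1+1+1+1+1]=6
q^19  k|19↦f(k): 19:1 1:1  a_19=2
q^20  k|20↦f(k): 20:1 10:1 5:1 4:1 2:1 1:1  a_20=6
n=21: 21·1 7·3 3·7 1·21  f→[1+1+1+1]=4
[q^22] f(22)=1,f(11)=1,f(2)=1,f(1)=1 ⇒ 4
n=23: 1·23 23·1  f→[1+1]=2
n=24: 1·24 2·12 3·8 4·6 6·4 8·3 12·2 24·1  f→[1+1+1+1+1+1+1+1]=8
[q^25] f(25)=1,f(5)=1,f(1)=1 ⇒ 3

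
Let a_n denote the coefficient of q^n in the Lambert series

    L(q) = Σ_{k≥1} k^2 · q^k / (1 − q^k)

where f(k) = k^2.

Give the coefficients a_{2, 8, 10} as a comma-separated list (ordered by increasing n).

[q^2] f(2)=4,f(1)=1 ⇒ 5
[q^8] f(1)=1,f(2)=4,f(4)=16,f(8)=64 ⇒ 85
[q^10] f(10)=100,f(5)=25,f(2)=4,f(1)=1 ⇒ 130

5, 85, 130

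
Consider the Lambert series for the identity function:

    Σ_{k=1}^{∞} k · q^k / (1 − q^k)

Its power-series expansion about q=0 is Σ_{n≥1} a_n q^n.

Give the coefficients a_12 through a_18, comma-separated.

28, 14, 24, 24, 31, 18, 39

n=12: 1·12 2·6 3·4 4·3 6·2 12·1  f→[1+2+3+4+6+12]=28
d|13:{13,1}  Σf=13+1=14
q^14  k|14↦f(k): 1:1 2:2 7:7 14:14  a_14=24
d|15:{1,3,5,15}  Σf=1+3+5+15=24
[q^16] f(1)=1,f(2)=2,f(4)=4,f(8)=8,f(16)=16 ⇒ 31
n=17: 1·17 17·1  f→[1+17]=18
n=18: 1·18 2·9 3·6 6·3 9·2 18·1  f→[1+2+3+6+9+18]=39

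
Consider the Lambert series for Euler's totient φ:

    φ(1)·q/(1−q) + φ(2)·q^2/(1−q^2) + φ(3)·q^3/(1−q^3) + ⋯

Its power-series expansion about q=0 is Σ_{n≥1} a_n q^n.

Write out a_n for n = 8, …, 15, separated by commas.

n=8: 1·8 2·4 4·2 8·1  φ→[1+1+2+4]=8
[q^9] φ(1)=1,φ(3)=2,φ(9)=6 ⇒ 9
[q^10] φ(1)=1,φ(2)=1,φ(5)=4,φ(10)=4 ⇒ 10
d|11:{1,11}  Σφ=1+10=11
[q^12] φ(1)=1,φ(2)=1,φ(3)=2,φ(4)=2,φ(6)=2,φ(12)=4 ⇒ 12
d|13:{13,1}  Σφ=12+1=13
[q^14] φ(1)=1,φ(2)=1,φ(7)=6,φ(14)=6 ⇒ 14
[q^15] φ(15)=8,φ(5)=4,φ(3)=2,φ(1)=1 ⇒ 15

8, 9, 10, 11, 12, 13, 14, 15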